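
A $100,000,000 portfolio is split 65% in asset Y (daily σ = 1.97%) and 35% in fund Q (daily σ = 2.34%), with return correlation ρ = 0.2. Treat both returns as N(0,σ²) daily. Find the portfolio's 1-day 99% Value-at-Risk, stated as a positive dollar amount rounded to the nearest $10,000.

σ_p² = 0.65²·1.97² + 0.35²·2.34² + 2·0.2·0.65·0.35·1.97·2.34 = 2.7299 (%²).
σ_p = √2.7299 = 1.652%.
At 99%, z = 2.326.
VaR = 2.326 × 1.652% = 3.843%; on $100,000,000 that is $3,843,000.

$3,840,000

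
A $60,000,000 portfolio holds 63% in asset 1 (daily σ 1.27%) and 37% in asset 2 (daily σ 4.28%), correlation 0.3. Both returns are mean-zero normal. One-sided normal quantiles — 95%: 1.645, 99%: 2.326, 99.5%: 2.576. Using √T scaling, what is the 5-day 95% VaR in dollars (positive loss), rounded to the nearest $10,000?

$4,360,000

σ_p = √(0.63²·1.27² + 0.37²·4.28² + 2·0.3·0.63·0.37·1.27·4.28) = 1.977%.
σ_{5d} = 1.977% × √5 = 4.421%.
VaR = 1.645 × 4.421% = 7.273%; on $60,000,000 that is $4,363,800.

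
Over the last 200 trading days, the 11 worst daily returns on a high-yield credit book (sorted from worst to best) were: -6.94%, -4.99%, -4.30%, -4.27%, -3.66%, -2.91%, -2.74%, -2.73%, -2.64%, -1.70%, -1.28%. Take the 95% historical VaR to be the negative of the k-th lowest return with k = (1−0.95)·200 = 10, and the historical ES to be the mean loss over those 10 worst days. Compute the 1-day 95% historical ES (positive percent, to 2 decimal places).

The 10 worst returns sum to -36.88%.
ES = −(-36.88%) / 10 = 3.688% ≈ 3.69%.

3.69%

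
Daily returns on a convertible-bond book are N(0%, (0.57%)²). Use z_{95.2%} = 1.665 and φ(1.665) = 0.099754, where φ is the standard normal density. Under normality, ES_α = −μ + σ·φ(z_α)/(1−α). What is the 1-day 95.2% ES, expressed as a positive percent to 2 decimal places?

Tail multiplier: φ(z)/(1−α) = 0.099754 / 0.048 = 2.078.
ES = 0.57% × 2.078 = 1.184%.

1.18%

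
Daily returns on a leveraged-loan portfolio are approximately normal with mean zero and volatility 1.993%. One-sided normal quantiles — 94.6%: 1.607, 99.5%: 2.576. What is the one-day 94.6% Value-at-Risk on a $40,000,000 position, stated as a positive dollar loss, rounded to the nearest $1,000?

$1,281,000

VaR = z·σ = 1.607 × 1.993% = 3.203%.
On $40,000,000: 0.03203 × $40,000,000 = $1,281,200.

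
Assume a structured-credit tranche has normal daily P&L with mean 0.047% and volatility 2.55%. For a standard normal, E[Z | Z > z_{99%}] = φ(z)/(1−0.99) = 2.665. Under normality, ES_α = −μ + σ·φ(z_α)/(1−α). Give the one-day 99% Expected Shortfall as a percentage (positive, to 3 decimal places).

ES = −(0.047%) + 2.55% × 2.665 = 6.749%.

6.749%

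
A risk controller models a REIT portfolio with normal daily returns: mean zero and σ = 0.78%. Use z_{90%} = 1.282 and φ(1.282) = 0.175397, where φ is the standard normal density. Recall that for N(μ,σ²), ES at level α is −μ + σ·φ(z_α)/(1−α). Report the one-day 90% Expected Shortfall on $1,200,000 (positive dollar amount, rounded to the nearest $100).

$16,400

Tail multiplier: φ(z)/(1−α) = 0.175397 / 0.1 = 1.754.
ES = 0.78% × 1.754 = 1.368%.
On $1,200,000: 0.01368 × $1,200,000 = $16,416.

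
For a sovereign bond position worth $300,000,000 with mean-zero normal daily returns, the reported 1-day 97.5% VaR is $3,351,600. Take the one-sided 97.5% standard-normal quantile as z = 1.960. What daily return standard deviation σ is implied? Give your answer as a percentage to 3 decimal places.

VaR as a fraction: $3,351,600 / $300,000,000 = 1.117%.
σ = VaR / z = 1.117% / 1.960 = 0.570%.

0.570%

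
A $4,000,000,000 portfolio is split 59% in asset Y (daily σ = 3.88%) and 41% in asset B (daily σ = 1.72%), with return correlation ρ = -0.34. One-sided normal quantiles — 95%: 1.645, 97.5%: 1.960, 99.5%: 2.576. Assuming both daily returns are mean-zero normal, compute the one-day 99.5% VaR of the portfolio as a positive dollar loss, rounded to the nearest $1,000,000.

σ_p² = 0.59²·3.88² + 0.41²·1.72² + 2·-0.34·0.59·0.41·3.88·1.72 = 4.6400 (%²).
σ_p = √4.6400 = 2.154%.
VaR = 2.576 × 2.154% = 5.549%; on $4,000,000,000 that is $221,960,000.

$222,000,000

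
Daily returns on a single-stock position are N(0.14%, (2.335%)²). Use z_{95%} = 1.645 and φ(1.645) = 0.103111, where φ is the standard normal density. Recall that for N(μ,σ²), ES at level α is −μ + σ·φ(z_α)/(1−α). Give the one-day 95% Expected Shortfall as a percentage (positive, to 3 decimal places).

4.675%

Tail multiplier: φ(z)/(1−α) = 0.103111 / 0.05 = 2.062.
ES = −(0.14%) + 2.335% × 2.062 = 4.675%.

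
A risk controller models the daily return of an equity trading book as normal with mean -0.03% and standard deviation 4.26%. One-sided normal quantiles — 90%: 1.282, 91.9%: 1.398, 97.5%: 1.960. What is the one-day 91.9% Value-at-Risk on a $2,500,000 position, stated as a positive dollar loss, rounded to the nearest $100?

$149,600

VaR = −μ + z·σ = −(-0.03%) + 1.398 × 4.26% = 5.985%.
On $2,500,000: 0.05985 × $2,500,000 = $149,625.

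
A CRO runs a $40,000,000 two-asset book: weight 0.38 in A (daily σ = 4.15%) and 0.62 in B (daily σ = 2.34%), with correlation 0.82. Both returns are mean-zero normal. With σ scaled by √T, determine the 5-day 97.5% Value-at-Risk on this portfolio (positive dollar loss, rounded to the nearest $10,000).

$5,060,000

σ_p = √(0.38²·4.15² + 0.62²·2.34² + 2·0.82·0.38·0.62·4.15·2.34) = 2.889%.
σ_{5d} = 2.889% × √5 = 6.460%.
z(97.5%) = 1.960.
VaR = 1.960 × 6.460% = 12.662%; on $40,000,000 that is $5,064,800.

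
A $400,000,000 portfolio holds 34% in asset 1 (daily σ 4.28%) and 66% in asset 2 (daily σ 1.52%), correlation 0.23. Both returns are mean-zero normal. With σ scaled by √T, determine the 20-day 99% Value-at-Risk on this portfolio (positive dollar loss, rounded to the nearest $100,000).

$81,100,000

σ_p = √(0.34²·4.28² + 0.66²·1.52² + 2·0.23·0.34·0.66·4.28·1.52) = 1.948%.
σ_{20d} = 1.948% × √20 = 8.712%.
z(99%) = 2.326.
VaR = 2.326 × 8.712% = 20.264%; on $400,000,000 that is $81,056,000.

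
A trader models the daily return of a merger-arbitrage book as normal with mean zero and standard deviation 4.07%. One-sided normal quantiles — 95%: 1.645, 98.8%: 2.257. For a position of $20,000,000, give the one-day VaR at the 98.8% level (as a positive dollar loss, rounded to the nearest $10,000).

VaR = z·σ = 2.257 × 4.07% = 9.186%.
On $20,000,000: 0.09186 × $20,000,000 = $1,837,200.

$1,840,000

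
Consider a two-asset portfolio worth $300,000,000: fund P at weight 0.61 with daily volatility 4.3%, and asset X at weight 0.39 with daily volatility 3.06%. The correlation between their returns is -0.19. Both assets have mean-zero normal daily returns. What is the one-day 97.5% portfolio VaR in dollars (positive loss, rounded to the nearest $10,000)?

$15,680,000

σ_p² = 0.61²·4.3² + 0.39²·3.06² + 2·-0.19·0.61·0.39·4.3·3.06 = 7.1148 (%²).
σ_p = √7.1148 = 2.667%.
At 97.5%, z = 1.960.
VaR = 1.960 × 2.667% = 5.227%; on $300,000,000 that is $15,681,000.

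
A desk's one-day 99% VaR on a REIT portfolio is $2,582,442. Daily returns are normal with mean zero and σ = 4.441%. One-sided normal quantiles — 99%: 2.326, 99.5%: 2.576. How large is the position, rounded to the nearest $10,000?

$25,000,000

VaR as a fraction of value: z·σ = 2.326 × 4.441% = 10.3298%.
Position = $2,582,442 / 0.103298 = $25,000,005.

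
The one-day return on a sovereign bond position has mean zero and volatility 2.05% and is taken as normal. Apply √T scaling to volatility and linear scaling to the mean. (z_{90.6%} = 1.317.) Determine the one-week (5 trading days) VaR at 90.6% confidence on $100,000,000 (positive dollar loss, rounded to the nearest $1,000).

$6,037,000

σ_{5d} = 2.05% × √5 = 4.584%.
VaR = 1.317 × 4.584% = 6.037%.
On $100,000,000: 0.06037 × $100,000,000 = $6,037,000.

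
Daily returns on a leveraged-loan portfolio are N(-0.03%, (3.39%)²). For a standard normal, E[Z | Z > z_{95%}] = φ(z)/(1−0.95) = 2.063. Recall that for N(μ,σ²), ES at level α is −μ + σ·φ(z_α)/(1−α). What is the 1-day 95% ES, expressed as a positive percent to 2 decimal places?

ES = −(-0.03%) + 3.39% × 2.063 = 7.024%.

7.02%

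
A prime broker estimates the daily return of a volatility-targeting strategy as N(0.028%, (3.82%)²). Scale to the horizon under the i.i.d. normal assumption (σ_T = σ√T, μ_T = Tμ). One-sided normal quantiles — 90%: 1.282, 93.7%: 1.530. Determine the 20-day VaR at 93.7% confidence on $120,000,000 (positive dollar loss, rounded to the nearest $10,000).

$30,690,000

σ_{20d} = 3.82% × √20 = 17.084%; μ_{20d} = 20 × 0.028% = 0.560%.
VaR = −(0.560%) + 1.530 × 17.084% = 25.579%.
On $120,000,000: 0.25579 × $120,000,000 = $30,694,800.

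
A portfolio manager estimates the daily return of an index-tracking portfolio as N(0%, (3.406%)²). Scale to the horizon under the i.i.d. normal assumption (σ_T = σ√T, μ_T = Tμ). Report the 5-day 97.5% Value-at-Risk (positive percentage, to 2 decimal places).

14.93%

At 97.5%, z = 1.960.
σ_{5d} = 3.406% × √5 = 7.616%.
VaR = 1.960 × 7.616% = 14.927%.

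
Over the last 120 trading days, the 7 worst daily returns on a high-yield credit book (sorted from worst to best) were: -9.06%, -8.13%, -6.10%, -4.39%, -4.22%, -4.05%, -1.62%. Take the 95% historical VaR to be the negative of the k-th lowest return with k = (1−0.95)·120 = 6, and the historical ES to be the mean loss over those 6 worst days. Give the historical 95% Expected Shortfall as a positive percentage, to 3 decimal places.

The 6 worst returns sum to -35.95%.
ES = −(-35.95%) / 6 = 5.9916…% ≈ 5.992%.

5.992%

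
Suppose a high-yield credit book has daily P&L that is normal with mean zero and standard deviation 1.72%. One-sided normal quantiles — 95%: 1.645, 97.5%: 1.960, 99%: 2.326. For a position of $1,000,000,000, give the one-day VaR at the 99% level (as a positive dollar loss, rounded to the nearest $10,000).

$40,010,000

VaR = z·σ = 2.326 × 1.72% = 4.001%.
On $1,000,000,000: 0.04001 × $1,000,000,000 = $40,010,000.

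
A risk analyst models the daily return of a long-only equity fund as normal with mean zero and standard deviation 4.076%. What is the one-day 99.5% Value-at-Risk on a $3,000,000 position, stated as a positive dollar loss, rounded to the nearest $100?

$315,000

At 99.5% one-sided, z = 2.576.
VaR = z·σ = 2.576 × 4.076% = 10.500%.
On $3,000,000: 0.10500 × $3,000,000 = $315,000.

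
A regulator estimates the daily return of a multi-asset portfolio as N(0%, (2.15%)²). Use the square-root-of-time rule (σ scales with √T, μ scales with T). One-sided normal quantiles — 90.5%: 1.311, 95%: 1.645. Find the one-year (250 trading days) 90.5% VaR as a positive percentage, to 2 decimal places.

σ_{250d} = 2.15% × √250 = 33.994%.
VaR = 1.311 × 33.994% = 44.566%.

44.57%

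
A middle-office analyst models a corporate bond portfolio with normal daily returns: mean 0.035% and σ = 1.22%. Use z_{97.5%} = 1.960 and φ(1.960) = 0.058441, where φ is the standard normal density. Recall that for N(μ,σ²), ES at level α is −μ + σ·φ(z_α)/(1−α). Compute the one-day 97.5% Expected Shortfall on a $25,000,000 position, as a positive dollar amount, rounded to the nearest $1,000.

$704,000

Tail multiplier: φ(z)/(1−α) = 0.058441 / 0.025 = 2.338.
ES = −(0.035%) + 1.22% × 2.338 = 2.817%.
On $25,000,000: 0.02817 × $25,000,000 = $704,250.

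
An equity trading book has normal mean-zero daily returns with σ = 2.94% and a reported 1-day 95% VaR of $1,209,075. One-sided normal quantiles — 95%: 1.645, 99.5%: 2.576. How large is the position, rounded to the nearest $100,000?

$25,000,000

VaR as a fraction of value: z·σ = 1.645 × 2.94% = 4.8363%.
Position = $1,209,075 / 0.048363 = $25,000,000.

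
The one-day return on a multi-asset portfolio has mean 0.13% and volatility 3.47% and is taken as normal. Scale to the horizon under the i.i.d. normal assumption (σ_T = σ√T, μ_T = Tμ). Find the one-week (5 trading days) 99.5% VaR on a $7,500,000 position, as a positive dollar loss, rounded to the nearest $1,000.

$1,450,000

At 99.5%, z = 2.576.
σ_{5d} = 3.47% × √5 = 7.759%; μ_{5d} = 5 × 0.13% = 0.650%.
VaR = −(0.650%) + 2.576 × 7.759% = 19.337%.
On $7,500,000: 0.19337 × $7,500,000 = $1,450,275.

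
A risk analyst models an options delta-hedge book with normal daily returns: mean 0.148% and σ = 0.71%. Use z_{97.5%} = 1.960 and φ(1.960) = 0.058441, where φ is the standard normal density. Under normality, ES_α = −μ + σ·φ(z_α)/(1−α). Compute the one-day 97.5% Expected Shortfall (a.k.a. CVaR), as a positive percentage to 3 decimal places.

Tail multiplier: φ(z)/(1−α) = 0.058441 / 0.025 = 2.338.
ES = −(0.148%) + 0.71% × 2.338 = 1.512%.

1.512%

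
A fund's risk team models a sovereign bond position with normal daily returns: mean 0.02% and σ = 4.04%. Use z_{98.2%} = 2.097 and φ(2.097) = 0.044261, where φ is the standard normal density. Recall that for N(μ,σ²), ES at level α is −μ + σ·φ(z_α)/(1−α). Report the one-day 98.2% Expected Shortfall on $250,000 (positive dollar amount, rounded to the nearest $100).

$24,800

Tail multiplier: φ(z)/(1−α) = 0.044261 / 0.018 = 2.459.
ES = −(0.02%) + 4.04% × 2.459 = 9.914%.
On $250,000: 0.09914 × $250,000 = $24,785.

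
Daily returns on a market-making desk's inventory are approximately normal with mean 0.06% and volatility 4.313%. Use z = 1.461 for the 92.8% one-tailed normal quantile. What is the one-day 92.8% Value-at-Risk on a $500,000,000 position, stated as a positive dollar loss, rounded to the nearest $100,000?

$31,200,000

VaR = −μ + z·σ = −(0.06%) + 1.461 × 4.313% = 6.241%.
On $500,000,000: 0.06241 × $500,000,000 = $31,205,000.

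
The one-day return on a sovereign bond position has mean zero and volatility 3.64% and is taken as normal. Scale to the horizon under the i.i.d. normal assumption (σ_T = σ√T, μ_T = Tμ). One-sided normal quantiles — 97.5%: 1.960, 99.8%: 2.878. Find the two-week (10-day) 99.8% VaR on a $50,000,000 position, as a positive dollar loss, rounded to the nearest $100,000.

$16,600,000

σ_{10d} = 3.64% × √10 = 11.511%.
VaR = 2.878 × 11.511% = 33.129%.
On $50,000,000: 0.33129 × $50,000,000 = $16,564,500.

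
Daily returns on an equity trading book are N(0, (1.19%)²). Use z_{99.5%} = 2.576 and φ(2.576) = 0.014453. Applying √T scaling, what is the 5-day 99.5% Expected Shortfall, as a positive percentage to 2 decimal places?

σ_{5d} = 1.19% × √5 = 2.661%.
ES multiplier = φ(z)/(1−α) = 0.014453/0.005 = 2.891.
ES = 2.661% × 2.891 = 7.693%.

7.69%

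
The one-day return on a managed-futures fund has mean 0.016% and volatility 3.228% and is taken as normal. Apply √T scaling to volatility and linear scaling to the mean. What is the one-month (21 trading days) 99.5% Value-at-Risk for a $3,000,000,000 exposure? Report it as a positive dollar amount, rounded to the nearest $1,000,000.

$1,133,000,000

At 99.5%, z = 2.576.
σ_{21d} = 3.228% × √21 = 14.793%; μ_{21d} = 21 × 0.016% = 0.336%.
VaR = −(0.336%) + 2.576 × 14.793% = 37.771%.
On $3,000,000,000: 0.37771 × $3,000,000,000 = $1,133,130,000.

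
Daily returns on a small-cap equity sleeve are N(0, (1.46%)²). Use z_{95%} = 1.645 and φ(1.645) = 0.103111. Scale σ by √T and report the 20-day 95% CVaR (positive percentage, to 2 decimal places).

13.46%

σ_{20d} = 1.46% × √20 = 6.529%.
ES multiplier = φ(z)/(1−α) = 0.103111/0.05 = 2.062.
ES = 6.529% × 2.062 = 13.463%.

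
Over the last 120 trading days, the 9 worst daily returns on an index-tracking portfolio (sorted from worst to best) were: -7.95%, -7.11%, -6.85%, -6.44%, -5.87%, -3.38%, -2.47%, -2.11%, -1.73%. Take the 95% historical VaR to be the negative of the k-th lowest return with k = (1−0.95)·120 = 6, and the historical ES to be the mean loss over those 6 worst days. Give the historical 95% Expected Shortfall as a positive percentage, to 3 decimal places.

6.267%

The 6 worst returns sum to -37.60%.
ES = −(-37.60%) / 6 = 6.2666…% ≈ 6.267%.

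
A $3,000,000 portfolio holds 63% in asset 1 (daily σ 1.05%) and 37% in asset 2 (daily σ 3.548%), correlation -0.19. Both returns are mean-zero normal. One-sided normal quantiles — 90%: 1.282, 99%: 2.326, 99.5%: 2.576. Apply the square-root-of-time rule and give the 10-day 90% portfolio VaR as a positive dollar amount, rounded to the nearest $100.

$164,600

σ_p = √(0.63²·1.05² + 0.37²·3.548² + 2·-0.19·0.63·0.37·1.05·3.548) = 1.353%.
σ_{10d} = 1.353% × √10 = 4.279%.
VaR = 1.282 × 4.279% = 5.486%; on $3,000,000 that is $164,580.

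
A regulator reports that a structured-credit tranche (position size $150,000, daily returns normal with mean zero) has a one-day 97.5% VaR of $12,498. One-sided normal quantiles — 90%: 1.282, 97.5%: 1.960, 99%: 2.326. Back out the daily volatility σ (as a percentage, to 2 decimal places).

4.25%

VaR as a fraction: $12,498 / $150,000 = 8.332%.
σ = VaR / z = 8.332% / 1.960 = 4.251%.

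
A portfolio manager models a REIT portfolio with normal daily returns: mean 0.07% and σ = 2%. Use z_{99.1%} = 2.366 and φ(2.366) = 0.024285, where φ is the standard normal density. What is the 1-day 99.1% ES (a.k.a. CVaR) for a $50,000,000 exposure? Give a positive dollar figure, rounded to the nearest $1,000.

$2,663,000

Tail multiplier: φ(z)/(1−α) = 0.024285 / 0.009 = 2.698.
ES = −(0.07%) + 2% × 2.698 = 5.326%.
On $50,000,000: 0.05326 × $50,000,000 = $2,663,000.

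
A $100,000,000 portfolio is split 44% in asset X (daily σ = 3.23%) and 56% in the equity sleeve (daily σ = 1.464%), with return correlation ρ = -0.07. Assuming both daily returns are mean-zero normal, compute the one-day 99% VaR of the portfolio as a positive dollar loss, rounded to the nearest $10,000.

σ_p² = 0.44²·3.23² + 0.56²·1.464² + 2·-0.07·0.44·0.56·3.23·1.464 = 2.5288 (%²).
σ_p = √2.5288 = 1.590%.
At 99%, z = 2.326.
VaR = 2.326 × 1.590% = 3.698%; on $100,000,000 that is $3,698,000.

$3,700,000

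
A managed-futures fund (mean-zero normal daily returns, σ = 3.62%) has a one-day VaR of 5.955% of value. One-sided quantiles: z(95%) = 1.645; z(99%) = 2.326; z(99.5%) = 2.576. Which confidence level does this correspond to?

95%

Implied z = VaR/σ = 5.955 / 3.62 = 1.645.
This matches z(95%) = 1.645.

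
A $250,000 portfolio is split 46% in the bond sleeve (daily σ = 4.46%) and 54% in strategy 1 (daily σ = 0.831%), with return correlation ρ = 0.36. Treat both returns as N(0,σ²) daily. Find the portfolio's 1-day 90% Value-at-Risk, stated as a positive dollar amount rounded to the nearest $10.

$7,220

σ_p² = 0.46²·4.46² + 0.54²·0.831² + 2·0.36·0.46·0.54·4.46·0.831 = 5.0733 (%²).
σ_p = √5.0733 = 2.252%.
At 90%, z = 1.282.
VaR = 1.282 × 2.252% = 2.887%; on $250,000 that is $7,218.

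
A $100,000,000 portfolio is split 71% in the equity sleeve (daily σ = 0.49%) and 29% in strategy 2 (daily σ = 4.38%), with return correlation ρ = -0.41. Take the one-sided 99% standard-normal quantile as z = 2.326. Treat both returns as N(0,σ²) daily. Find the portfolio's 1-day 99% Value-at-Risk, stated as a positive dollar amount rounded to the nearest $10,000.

$2,720,000

σ_p² = 0.71²·0.49² + 0.29²·4.38² + 2·-0.41·0.71·0.29·0.49·4.38 = 1.3721 (%²).
σ_p = √1.3721 = 1.171%.
VaR = 2.326 × 1.171% = 2.724%; on $100,000,000 that is $2,724,000.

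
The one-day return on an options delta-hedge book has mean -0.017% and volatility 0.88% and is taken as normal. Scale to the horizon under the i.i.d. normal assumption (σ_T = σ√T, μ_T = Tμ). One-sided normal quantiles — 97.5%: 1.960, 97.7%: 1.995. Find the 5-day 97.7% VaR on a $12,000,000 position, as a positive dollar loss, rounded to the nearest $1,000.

$481,000

σ_{5d} = 0.88% × √5 = 1.968%; μ_{5d} = 5 × -0.017% = -0.085%.
VaR = −(-0.085%) + 1.995 × 1.968% = 4.011%.
On $12,000,000: 0.04011 × $12,000,000 = $481,320.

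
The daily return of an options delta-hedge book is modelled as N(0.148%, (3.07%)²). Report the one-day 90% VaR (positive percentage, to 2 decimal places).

3.79%

At 90% one-sided, z = 1.282.
VaR = −μ + z·σ = −(0.148%) + 1.282 × 3.07% = 3.788%.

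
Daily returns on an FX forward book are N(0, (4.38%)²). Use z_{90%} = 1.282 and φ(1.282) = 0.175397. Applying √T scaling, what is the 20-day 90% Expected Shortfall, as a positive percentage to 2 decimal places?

σ_{20d} = 4.38% × √20 = 19.588%.
ES multiplier = φ(z)/(1−α) = 0.175397/0.1 = 1.754.
ES = 19.588% × 1.754 = 34.357%.

34.36%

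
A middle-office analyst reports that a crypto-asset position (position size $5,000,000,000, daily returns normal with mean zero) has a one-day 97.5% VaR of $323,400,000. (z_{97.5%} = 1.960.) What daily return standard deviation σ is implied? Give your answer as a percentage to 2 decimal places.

VaR as a fraction: $323,400,000 / $5,000,000,000 = 6.468%.
σ = VaR / z = 6.468% / 1.960 = 3.300%.

3.30%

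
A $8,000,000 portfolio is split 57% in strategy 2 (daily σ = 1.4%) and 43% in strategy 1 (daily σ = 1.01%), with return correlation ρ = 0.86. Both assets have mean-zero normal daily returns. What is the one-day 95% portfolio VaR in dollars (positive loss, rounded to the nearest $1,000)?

$157,000

σ_p² = 0.57²·1.4² + 0.43²·1.01² + 2·0.86·0.57·0.43·1.4·1.01 = 1.4215 (%²).
σ_p = √1.4215 = 1.192%.
At 95%, z = 1.645.
VaR = 1.645 × 1.192% = 1.961%; on $8,000,000 that is $156,880.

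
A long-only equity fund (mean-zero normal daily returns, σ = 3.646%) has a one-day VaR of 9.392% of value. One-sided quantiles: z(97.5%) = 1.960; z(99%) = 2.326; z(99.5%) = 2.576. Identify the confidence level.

99.5%

Implied z = VaR/σ = 9.392 / 3.646 = 2.576.
This matches z(99.5%) = 2.576.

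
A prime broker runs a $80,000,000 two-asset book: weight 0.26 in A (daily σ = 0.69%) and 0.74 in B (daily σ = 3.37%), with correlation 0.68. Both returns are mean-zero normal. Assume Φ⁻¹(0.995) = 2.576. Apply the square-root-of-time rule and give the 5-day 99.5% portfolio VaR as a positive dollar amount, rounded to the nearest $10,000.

$12,070,000

σ_p = √(0.26²·0.69² + 0.74²·3.37² + 2·0.68·0.26·0.74·0.69·3.37) = 2.619%.
σ_{5d} = 2.619% × √5 = 5.856%.
VaR = 2.576 × 5.856% = 15.085%; on $80,000,000 that is $12,068,000.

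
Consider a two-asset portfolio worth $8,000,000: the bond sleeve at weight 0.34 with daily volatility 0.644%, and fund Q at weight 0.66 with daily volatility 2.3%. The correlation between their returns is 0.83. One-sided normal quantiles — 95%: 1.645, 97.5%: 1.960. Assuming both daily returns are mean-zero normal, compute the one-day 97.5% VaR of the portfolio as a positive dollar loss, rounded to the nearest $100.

$267,200

σ_p² = 0.34²·0.644² + 0.66²·2.3² + 2·0.83·0.34·0.66·0.644·2.3 = 2.9040 (%²).
σ_p = √2.9040 = 1.704%.
VaR = 1.960 × 1.704% = 3.340%; on $8,000,000 that is $267,200.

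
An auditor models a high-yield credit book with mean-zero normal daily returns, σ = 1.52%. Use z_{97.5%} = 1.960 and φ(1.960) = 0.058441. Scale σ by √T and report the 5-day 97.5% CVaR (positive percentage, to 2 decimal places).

7.95%

σ_{5d} = 1.52% × √5 = 3.399%.
ES multiplier = φ(z)/(1−α) = 0.058441/0.025 = 2.338.
ES = 3.399% × 2.338 = 7.947%.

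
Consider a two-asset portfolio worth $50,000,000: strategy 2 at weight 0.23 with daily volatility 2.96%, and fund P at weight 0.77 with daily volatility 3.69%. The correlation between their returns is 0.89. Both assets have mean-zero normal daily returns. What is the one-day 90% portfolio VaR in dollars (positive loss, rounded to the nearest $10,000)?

σ_p² = 0.23²·2.96² + 0.77²·3.69² + 2·0.89·0.23·0.77·2.96·3.69 = 11.9796 (%²).
σ_p = √11.9796 = 3.461%.
At 90%, z = 1.282.
VaR = 1.282 × 3.461% = 4.437%; on $50,000,000 that is $2,218,500.

$2,220,000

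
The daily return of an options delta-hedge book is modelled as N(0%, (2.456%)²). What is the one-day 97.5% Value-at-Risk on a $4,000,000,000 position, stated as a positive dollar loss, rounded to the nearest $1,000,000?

$193,000,000

At 97.5% one-sided, z = 1.960.
VaR = z·σ = 1.960 × 2.456% = 4.814%.
On $4,000,000,000: 0.04814 × $4,000,000,000 = $192,560,000.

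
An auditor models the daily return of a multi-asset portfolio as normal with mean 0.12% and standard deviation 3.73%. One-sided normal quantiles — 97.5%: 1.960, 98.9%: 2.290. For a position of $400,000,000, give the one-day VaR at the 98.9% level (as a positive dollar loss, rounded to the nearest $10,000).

$33,690,000

VaR = −μ + z·σ = −(0.12%) + 2.290 × 3.73% = 8.422%.
On $400,000,000: 0.08422 × $400,000,000 = $33,688,000.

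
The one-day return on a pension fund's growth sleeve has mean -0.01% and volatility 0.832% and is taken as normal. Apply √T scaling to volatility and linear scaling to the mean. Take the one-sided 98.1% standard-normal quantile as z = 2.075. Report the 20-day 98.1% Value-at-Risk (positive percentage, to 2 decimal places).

7.92%

σ_{20d} = 0.832% × √20 = 3.721%; μ_{20d} = 20 × -0.01% = -0.200%.
VaR = −(-0.200%) + 2.075 × 3.721% = 7.921%.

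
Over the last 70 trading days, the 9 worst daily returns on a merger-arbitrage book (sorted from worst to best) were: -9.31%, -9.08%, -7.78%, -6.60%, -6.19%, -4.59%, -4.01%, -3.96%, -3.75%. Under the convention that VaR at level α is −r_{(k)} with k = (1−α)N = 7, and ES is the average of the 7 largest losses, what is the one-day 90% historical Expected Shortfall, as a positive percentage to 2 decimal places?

The 7 worst returns sum to -47.56%.
ES = −(-47.56%) / 7 = 6.7942…% ≈ 6.79%.

6.79%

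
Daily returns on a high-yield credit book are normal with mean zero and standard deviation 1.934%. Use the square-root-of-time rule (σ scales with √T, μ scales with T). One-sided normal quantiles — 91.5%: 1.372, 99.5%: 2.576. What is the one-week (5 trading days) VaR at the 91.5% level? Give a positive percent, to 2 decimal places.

5.93%

σ_{5d} = 1.934% × √5 = 4.325%.
VaR = 1.372 × 4.325% = 5.934%.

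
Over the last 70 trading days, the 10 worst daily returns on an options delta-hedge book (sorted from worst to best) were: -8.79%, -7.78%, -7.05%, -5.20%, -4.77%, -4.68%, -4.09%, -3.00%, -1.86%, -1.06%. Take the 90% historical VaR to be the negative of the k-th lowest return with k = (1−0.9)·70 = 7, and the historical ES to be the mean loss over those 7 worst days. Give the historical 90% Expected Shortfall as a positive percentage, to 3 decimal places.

The 7 worst returns sum to -42.36%.
ES = −(-42.36%) / 7 = 6.0514…% ≈ 6.051%.

6.051%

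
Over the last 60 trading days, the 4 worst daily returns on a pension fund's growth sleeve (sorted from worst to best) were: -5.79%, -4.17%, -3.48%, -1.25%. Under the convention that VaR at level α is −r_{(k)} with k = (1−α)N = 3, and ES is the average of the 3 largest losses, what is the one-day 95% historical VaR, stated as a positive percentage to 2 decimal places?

3.48%

k = 3; the 3rd lowest return is -3.48%, so VaR = 3.48%.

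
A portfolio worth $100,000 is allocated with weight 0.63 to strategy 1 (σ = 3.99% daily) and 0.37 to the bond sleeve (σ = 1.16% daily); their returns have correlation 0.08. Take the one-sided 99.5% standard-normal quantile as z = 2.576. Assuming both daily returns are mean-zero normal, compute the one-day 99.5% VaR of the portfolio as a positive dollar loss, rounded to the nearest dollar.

σ_p² = 0.63²·3.99² + 0.37²·1.16² + 2·0.08·0.63·0.37·3.99·1.16 = 6.6755 (%²).
σ_p = √6.6755 = 2.584%.
VaR = 2.576 × 2.584% = 6.656%; on $100,000 that is $6,656.

$6,656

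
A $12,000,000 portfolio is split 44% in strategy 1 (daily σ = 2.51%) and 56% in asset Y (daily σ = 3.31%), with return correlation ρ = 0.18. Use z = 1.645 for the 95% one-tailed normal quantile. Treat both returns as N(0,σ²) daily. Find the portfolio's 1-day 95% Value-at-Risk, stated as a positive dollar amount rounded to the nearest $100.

σ_p² = 0.44²·2.51² + 0.56²·3.31² + 2·0.18·0.44·0.56·2.51·3.31 = 5.3925 (%²).
σ_p = √5.3925 = 2.322%.
VaR = 1.645 × 2.322% = 3.820%; on $12,000,000 that is $458,400.

$458,400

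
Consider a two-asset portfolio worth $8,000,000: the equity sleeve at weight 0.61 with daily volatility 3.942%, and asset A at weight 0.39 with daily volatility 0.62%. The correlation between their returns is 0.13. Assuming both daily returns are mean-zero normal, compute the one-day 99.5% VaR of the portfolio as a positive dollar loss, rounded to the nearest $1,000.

$504,000

σ_p² = 0.61²·3.942² + 0.39²·0.62² + 2·0.13·0.61·0.39·3.942·0.62 = 5.9918 (%²).
σ_p = √5.9918 = 2.448%.
At 99.5%, z = 2.576.
VaR = 2.576 × 2.448% = 6.306%; on $8,000,000 that is $504,480.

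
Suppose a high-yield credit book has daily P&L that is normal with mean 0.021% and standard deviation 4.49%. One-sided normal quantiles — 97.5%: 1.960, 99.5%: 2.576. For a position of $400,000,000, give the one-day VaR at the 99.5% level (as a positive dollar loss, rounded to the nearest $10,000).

$46,180,000

VaR = −μ + z·σ = −(0.021%) + 2.576 × 4.49% = 11.545%.
On $400,000,000: 0.11545 × $400,000,000 = $46,180,000.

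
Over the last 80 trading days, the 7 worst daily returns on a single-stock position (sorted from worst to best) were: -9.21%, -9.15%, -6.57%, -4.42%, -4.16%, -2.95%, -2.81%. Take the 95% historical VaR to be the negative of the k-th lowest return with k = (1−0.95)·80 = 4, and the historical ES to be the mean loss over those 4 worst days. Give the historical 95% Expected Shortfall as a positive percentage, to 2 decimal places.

The 4 worst returns sum to -29.35%.
ES = −(-29.35%) / 4 = 7.3375% ≈ 7.34%.

7.34%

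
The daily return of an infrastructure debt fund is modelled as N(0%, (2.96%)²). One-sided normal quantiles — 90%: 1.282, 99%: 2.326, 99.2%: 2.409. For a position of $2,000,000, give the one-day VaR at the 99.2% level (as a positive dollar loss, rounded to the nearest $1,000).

$143,000

VaR = z·σ = 2.409 × 2.96% = 7.131%.
On $2,000,000: 0.07131 × $2,000,000 = $142,620.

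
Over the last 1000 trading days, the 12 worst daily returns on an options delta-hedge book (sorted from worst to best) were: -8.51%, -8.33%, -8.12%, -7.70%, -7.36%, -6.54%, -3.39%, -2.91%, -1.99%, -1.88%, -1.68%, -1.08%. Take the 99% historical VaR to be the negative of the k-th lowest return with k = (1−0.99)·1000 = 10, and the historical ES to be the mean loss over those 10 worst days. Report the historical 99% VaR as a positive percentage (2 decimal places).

k = 10; the 10th lowest return is -1.88%, so VaR = 1.88%.

1.88%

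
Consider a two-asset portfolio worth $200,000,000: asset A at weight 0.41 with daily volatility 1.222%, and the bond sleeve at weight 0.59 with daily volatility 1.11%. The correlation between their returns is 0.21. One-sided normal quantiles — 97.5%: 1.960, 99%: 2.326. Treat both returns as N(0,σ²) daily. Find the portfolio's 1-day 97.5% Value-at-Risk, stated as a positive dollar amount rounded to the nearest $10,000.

σ_p² = 0.41²·1.222² + 0.59²·1.11² + 2·0.21·0.41·0.59·1.222·1.11 = 0.8177 (%²).
σ_p = √0.8177 = 0.904%.
VaR = 1.960 × 0.904% = 1.772%; on $200,000,000 that is $3,544,000.

$3,540,000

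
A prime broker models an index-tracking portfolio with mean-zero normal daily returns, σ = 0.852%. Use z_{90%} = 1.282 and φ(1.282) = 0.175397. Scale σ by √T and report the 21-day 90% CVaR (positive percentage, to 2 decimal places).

6.85%

σ_{21d} = 0.852% × √21 = 3.904%.
ES multiplier = φ(z)/(1−α) = 0.175397/0.1 = 1.754.
ES = 3.904% × 1.754 = 6.848%.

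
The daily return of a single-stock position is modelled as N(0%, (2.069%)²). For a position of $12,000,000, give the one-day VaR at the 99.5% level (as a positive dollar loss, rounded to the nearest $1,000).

$640,000

At 99.5% one-sided, z = 2.576.
VaR = z·σ = 2.576 × 2.069% = 5.330%.
On $12,000,000: 0.05330 × $12,000,000 = $639,600.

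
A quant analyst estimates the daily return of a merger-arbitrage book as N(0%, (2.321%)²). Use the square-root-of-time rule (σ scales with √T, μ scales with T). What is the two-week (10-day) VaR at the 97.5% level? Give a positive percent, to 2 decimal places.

At 97.5%, z = 1.960.
σ_{10d} = 2.321% × √10 = 7.340%.
VaR = 1.960 × 7.340% = 14.386%.

14.39%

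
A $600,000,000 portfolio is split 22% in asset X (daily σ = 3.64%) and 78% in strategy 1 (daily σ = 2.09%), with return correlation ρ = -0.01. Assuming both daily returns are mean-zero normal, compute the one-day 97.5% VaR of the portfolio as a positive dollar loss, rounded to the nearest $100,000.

$21,300,000

σ_p² = 0.22²·3.64² + 0.78²·2.09² + 2·-0.01·0.22·0.78·3.64·2.09 = 3.2727 (%²).
σ_p = √3.2727 = 1.809%.
At 97.5%, z = 1.960.
VaR = 1.960 × 1.809% = 3.546%; on $600,000,000 that is $21,276,000.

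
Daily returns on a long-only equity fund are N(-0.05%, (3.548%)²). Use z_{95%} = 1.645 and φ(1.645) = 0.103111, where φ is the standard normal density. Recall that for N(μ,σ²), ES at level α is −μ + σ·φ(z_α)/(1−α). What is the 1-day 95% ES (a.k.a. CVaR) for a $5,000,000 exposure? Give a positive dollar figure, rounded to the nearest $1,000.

$368,000

Tail multiplier: φ(z)/(1−α) = 0.103111 / 0.05 = 2.062.
ES = −(-0.05%) + 3.548% × 2.062 = 7.366%.
On $5,000,000: 0.07366 × $5,000,000 = $368,300.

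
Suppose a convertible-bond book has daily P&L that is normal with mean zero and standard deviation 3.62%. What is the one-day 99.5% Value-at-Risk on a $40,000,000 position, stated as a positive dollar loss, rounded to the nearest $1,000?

$3,730,000

At 99.5% one-sided, z = 2.576.
VaR = z·σ = 2.576 × 3.62% = 9.325%.
On $40,000,000: 0.09325 × $40,000,000 = $3,730,000.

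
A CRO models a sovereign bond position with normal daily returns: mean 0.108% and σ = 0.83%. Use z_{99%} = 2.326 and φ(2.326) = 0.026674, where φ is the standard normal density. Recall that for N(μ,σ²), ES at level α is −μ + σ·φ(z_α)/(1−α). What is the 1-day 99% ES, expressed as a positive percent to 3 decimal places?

2.106%

Tail multiplier: φ(z)/(1−α) = 0.026674 / 0.01 = 2.667.
ES = −(0.108%) + 0.83% × 2.667 = 2.106%.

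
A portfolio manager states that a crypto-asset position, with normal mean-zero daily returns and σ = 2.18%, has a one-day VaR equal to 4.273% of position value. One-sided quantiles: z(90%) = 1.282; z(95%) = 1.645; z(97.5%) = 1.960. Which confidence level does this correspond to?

Implied z = VaR/σ = 4.273 / 2.18 = 1.960.
This matches z(97.5%) = 1.960.

97.5%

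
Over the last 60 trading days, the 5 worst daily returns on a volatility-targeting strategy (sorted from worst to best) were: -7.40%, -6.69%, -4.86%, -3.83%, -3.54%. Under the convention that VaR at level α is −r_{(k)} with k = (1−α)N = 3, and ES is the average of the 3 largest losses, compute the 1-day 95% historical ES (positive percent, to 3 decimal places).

The 3 worst returns sum to -18.95%.
ES = −(-18.95%) / 3 = 6.3166…% ≈ 6.317%.

6.317%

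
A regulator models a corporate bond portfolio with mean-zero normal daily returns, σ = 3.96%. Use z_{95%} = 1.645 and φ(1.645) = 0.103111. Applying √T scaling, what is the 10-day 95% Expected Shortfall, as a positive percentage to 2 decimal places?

σ_{10d} = 3.96% × √10 = 12.523%.
ES multiplier = φ(z)/(1−α) = 0.103111/0.05 = 2.062.
ES = 12.523% × 2.062 = 25.822%.

25.82%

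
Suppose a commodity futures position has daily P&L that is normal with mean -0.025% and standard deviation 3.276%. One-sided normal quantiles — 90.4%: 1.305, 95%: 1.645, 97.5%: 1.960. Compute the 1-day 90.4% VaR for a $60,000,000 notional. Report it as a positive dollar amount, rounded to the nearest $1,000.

VaR = −μ + z·σ = −(-0.025%) + 1.305 × 3.276% = 4.300%.
On $60,000,000: 0.04300 × $60,000,000 = $2,580,000.

$2,580,000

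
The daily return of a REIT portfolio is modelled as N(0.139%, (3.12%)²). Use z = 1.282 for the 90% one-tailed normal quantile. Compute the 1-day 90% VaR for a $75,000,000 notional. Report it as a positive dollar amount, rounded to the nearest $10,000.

VaR = −μ + z·σ = −(0.139%) + 1.282 × 3.12% = 3.861%.
On $75,000,000: 0.03861 × $75,000,000 = $2,895,750.

$2,900,000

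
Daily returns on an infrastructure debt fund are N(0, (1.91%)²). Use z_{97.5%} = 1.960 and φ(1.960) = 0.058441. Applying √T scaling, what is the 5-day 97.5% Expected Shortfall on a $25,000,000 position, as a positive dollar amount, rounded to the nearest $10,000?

σ_{5d} = 1.91% × √5 = 4.271%.
ES multiplier = φ(z)/(1−α) = 0.058441/0.025 = 2.338.
ES = 4.271% × 2.338 = 9.986%; on $25,000,000: $2,496,500.

$2,500,000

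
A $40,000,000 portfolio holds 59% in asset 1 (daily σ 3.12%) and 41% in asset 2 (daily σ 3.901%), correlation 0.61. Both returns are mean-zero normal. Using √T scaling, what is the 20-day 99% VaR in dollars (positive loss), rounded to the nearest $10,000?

$12,850,000

σ_p = √(0.59²·3.12² + 0.41²·3.901² + 2·0.61·0.59·0.41·3.12·3.901) = 3.088%.
σ_{20d} = 3.088% × √20 = 13.810%.
z(99%) = 2.326.
VaR = 2.326 × 13.810% = 32.122%; on $40,000,000 that is $12,848,800.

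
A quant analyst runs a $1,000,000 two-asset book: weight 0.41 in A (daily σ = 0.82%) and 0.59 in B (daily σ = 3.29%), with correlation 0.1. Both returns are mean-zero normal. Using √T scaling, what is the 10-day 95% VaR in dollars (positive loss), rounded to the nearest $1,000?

$104,000

σ_p = √(0.41²·0.82² + 0.59²·3.29² + 2·0.1·0.41·0.59·0.82·3.29) = 2.003%.
σ_{10d} = 2.003% × √10 = 6.334%.
z(95%) = 1.645.
VaR = 1.645 × 6.334% = 10.419%; on $1,000,000 that is $104,190.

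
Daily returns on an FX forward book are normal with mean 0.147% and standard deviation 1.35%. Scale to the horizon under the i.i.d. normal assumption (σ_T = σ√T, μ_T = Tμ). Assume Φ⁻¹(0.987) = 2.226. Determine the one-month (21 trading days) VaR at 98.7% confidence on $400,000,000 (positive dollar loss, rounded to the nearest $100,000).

σ_{21d} = 1.35% × √21 = 6.186%; μ_{21d} = 21 × 0.147% = 3.087%.
VaR = −(3.087%) + 2.226 × 6.186% = 10.683%.
On $400,000,000: 0.10683 × $400,000,000 = $42,732,000.

$42,700,000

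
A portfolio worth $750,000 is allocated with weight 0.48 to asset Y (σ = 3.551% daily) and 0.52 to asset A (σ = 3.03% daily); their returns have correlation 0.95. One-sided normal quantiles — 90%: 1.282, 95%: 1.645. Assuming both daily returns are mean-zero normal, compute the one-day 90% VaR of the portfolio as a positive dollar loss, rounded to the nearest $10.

$31,140

σ_p² = 0.48²·3.551² + 0.52²·3.03² + 2·0.95·0.48·0.52·3.551·3.03 = 10.4904 (%²).
σ_p = √10.4904 = 3.239%.
VaR = 1.282 × 3.239% = 4.152%; on $750,000 that is $31,140.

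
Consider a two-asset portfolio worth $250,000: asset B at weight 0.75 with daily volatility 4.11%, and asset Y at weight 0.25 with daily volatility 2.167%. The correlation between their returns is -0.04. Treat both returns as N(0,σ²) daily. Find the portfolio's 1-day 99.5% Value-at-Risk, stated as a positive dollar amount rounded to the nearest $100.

σ_p² = 0.75²·4.11² + 0.25²·2.167² + 2·-0.04·0.75·0.25·4.11·2.167 = 9.6617 (%²).
σ_p = √9.6617 = 3.108%.
At 99.5%, z = 2.576.
VaR = 2.576 × 3.108% = 8.006%; on $250,000 that is $20,015.

$20,000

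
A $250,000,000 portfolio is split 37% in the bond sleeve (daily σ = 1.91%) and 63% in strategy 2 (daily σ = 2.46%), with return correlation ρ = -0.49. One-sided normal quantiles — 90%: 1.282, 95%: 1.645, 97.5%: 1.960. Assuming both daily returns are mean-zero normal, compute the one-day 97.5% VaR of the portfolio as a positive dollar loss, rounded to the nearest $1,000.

$6,625,000

σ_p² = 0.37²·1.91² + 0.63²·2.46² + 2·-0.49·0.37·0.63·1.91·2.46 = 1.8280 (%²).
σ_p = √1.8280 = 1.352%.
VaR = 1.960 × 1.352% = 2.650%; on $250,000,000 that is $6,625,000.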